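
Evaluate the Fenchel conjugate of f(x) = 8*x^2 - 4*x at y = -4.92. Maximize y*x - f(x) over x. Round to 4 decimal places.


f*(y) = sup_x {y*x - a*x^2 - b*x} = sup_x {(y-b)*x - a*x^2}
FOC: (y - b) - 2a*x = 0 => x* = (y - b)/(2a)
x* = (-4.92 + 4)/(2*8) = -0.0575
f*(-4.92) = (y-b)^2/(4a) = (-4.92 + 4)^2/(4*8)
= 0.8464/32 = 0.0265


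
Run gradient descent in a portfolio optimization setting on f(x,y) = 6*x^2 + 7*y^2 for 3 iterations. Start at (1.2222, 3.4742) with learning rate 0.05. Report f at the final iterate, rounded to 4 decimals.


Gradient descent on f(x,y) = 6*x^2 + 7*y^2.
Starting point: (1.2222, 3.4742), alpha = 0.05
Step 1: grad_x = 2*6*1.2222 = 14.6664, grad_y = 2*7*3.4742 = 48.6388
  x_1 = 1.2222 - 0.05*14.6664 = 0.4889
  y_1 = 3.4742 - 0.05*48.6388 = 1.0423
Step 2: grad_x = 2*6*0.4889 = 5.8666, grad_y = 2*7*1.0423 = 14.5916
  x_2 = 0.4889 - 0.05*5.8666 = 0.1956
  y_2 = 1.0423 - 0.05*14.5916 = 0.3127
Step 3: grad_x = 2*6*0.1956 = 2.3466, grad_y = 2*7*0.3127 = 4.3775
  x_3 = 0.1956 - 0.05*2.3466 = 0.0782
  y_3 = 0.3127 - 0.05*4.3775 = 0.0938
f(0.0782, 0.0938) = 6*0.0782^2 + 7*0.0938^2 = 0.0983


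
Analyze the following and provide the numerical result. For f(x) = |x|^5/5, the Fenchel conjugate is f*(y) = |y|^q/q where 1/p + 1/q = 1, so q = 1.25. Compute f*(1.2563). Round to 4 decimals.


The conjugate exponent q satisfies 1/p + 1/q = 1.
p = 5, so q = 5/(5 - 1) = 1.25
|y|^q = 1.2563^1.25 = 1.33
f*(1.2563) = 1.33 / 1.25 = 1.064


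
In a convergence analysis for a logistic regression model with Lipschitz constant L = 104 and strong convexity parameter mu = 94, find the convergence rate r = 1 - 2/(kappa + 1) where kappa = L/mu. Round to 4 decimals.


Step 1: Compute the condition number.
kappa = L/mu = 104/94 = 1.1064
Step 2: Compute the convergence rate.
r = 1 - 2/(kappa + 1) = 1 - 2*mu/(L + mu) = (L - mu)/(L + mu) = 10/198 = 0.0505


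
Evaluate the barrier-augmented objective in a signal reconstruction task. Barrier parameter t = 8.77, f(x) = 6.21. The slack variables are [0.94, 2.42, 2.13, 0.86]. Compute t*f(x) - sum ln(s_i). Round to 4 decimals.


Step 1: Compute log-barrier.
ln values: [-0.0619, 0.8838, 0.7561, -0.1508]
phi = -(-0.0619 + 0.8838 + 0.7561 - 0.1508) = -1.4272
Step 2: Compute augmented objective.
t*f(x) = 8.77*6.21 = 54.4617
Total = 54.4617 - 1.4272 = 53.0345


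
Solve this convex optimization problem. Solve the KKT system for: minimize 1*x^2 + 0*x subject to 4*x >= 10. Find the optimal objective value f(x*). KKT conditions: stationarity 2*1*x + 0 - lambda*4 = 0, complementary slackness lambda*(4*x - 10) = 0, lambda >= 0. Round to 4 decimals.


Step 1: Try lambda = 0 (constraint inactive).
x_unc = 0/(2*1) = 0.0
Check: 4*0.0 = 0.0 < 10 -- violated!
Step 2: Constraint must be active: 4*x = 10
x* = 10/4 = 2.5
lambda = (2*1*2.5 + 0)/4 = 1.25
Step 3: Compute optimal value.
f(x*) = 1*2.5^2 + 0*2.5 = 6.25


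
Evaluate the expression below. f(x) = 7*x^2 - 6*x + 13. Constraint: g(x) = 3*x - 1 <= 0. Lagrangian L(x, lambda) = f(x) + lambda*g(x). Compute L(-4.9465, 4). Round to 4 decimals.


Step 1: Evaluate f(x).
f(-4.9465) = 7*(-4.9465)^2 - 6*(-4.9465) + 13 = 213.954
Step 2: Evaluate g(x).
g(-4.9465) = 3*-4.9465 - 1 = -15.8395
Step 3: Compute Lagrangian.
L = 213.954 + 4*-15.8395 = 150.596


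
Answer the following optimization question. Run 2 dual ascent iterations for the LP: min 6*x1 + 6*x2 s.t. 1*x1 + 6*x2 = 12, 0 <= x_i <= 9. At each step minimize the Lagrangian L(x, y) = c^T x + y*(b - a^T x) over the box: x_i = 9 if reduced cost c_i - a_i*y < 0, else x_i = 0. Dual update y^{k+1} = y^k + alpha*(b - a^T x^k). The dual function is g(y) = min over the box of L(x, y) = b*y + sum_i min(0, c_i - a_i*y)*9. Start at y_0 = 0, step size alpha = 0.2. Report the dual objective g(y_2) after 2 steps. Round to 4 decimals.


Dual ascent for LP: min 6*x1 + 6*x2, 1*x1 + 6*x2 = 12, 0 <= x_i <= 9
Step 1: y^k = 0.0, reduced costs: (6.0, 6.0)
  x^k = (0.0, 0.0), subgradient = b - a^T x = 12.0
  y^{k+1} = 0.0 + 0.2*12.0 = 2.4
Step 2: y^k = 2.4, reduced costs: (3.6, -8.4)
  x^k = (0.0, 9.0), subgradient = b - a^T x = -42.0
  y^{k+1} = 2.4 + 0.2*-42.0 = -6.0
Dual objective at y_2 = -6.0: reduced costs (12.0, 42.0), box minimizer x = (0.0, 0.0)
g(y_2) = b*y + (c1 - a1*y)*x1 + (c2 - a2*y)*x2 = 12*(-6.0) + 12.0*0.0 + 42.0*0.0 = -72.0 + 0.0 + 0.0 = -72.0


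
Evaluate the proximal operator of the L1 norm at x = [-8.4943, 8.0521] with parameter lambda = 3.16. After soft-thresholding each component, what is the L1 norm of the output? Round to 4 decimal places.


Soft-thresholding with lambda = 3.16:
prox(-8.4943) = sign(-8.4943)*max(|-8.4943| - 3.16, 0) = -5.3343
prox(8.0521) = sign(8.0521)*max(|8.0521| - 3.16, 0) = 4.8921
prox(x) = [-5.3343, 4.8921]
||prox(x)||_1 = 5.3343 + 4.8921 = 10.2264


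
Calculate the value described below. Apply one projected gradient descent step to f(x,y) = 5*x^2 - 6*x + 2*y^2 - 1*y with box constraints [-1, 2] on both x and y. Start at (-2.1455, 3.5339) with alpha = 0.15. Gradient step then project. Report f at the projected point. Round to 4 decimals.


Step 1: Compute gradient at (-2.1455, 3.5339).
grad_x = 2*5*-2.1455 - 6 = -27.455
grad_y = 2*2*3.5339 - 1 = 13.1356
Step 2: Gradient step.
x_raw = -2.1455 - 0.15*-27.455 = 1.9728
y_raw = 3.5339 - 0.15*13.1356 = 1.5636
Step 3: Project onto [-1, 2].
x_proj = clip(1.9728) = 1.9728
y_proj = clip(1.5636) = 1.5636
Step 4: Evaluate f.
f(1.9728, 1.5636) = 10.9481


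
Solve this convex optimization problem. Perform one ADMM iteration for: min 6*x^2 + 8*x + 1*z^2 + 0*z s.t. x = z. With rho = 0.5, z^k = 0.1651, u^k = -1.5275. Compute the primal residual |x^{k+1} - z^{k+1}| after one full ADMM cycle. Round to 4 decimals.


ADMM iteration with rho = 0.5, z^k = 0.1651, u^k = -1.5275
Step 1: x-update.
Minimize 6*x^2 + 8*x + (0.5/2)*(x - 0.1651 - 1.5275)^2
FOC: (2*6 + 0.5)*x = -8 + 0.5*(0.1651 + 1.5275)
x^{k+1} = -0.5723
Step 2: z-update.
Minimize 1*z^2 + 0*z + (0.5/2)*(-0.5723 - z - 1.5275)^2
FOC: (2*1 + 0.5)*z = 0 + 0.5*(-0.5723 - 1.5275)
z^{k+1} = -0.42
Step 3: u-update.
u^{k+1} = -1.5275 - 0.5723 + 0.42 = -1.6798
Step 4: Primal residual = |-0.5723 + 0.42| = 0.1523


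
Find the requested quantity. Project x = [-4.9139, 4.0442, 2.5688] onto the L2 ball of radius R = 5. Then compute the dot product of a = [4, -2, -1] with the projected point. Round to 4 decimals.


Step 1: Compute ||x|| (intermediates to 6 decimals).
||x|| = sqrt((-4.9139)^2 + 4.0442^2 + 2.5688^2) = 6.862995
Step 2: Project.
Since ||x|| > R, scale = R/||x|| = 5/6.862995 = 0.728545, proj(x) = scale * x
proj(x) = [-3.579997, 2.946382, 1.871486]
Step 3: Dot product.
a^T * proj(x) = 4*(-3.579997) - 2*2.946382 - 1*1.871486 = -22.0842


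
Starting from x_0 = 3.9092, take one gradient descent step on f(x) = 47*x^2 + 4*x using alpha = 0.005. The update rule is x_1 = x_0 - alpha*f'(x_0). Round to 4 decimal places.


We compute the gradient at x_0 and apply the update.
f'(x) = 94*x + 4
f'(3.9092) = 94*3.9092 + 4 = 371.4648
x_1 = 3.9092 - 0.005*371.4648 = 2.0519


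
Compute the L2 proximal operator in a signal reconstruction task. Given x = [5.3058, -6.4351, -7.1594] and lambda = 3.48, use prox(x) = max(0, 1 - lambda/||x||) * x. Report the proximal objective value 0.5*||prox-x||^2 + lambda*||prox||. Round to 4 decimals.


Step 1: Compute ||x||.
||x|| = 10.9918
Step 2: Compute scaling factor.
scale = max(0, 1 - 3.48/10.9918) = 0.6834
Step 3: prox(x) = [3.626, -4.3977, -4.8927]
||prox(x)|| = 7.5118
Step 4: Proximal objective.
0.5*||prox-x||^2 = 6.0552
lambda*||prox|| = 26.1411
Total = 32.1962


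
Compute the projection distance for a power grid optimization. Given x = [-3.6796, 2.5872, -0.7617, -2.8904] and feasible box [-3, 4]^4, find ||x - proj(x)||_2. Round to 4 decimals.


Project each component onto [-3, 4].
clip(-3.6796) = -3.0, clip(2.5872) = 2.5872, clip(-0.7617) = -0.7617, clip(-2.8904) = -2.8904
Projection = [-3.0, 2.5872, -0.7617, -2.8904]
Squared diffs: [0.4619, 0.0, 0.0, 0.0]
Distance = sqrt(0.4619) = 0.6796


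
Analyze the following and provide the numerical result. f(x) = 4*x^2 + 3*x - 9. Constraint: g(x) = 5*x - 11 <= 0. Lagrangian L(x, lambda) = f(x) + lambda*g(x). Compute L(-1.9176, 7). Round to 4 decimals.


Step 1: Evaluate f(x).
f(-1.9176) = 4*(-1.9176)^2 + 3*(-1.9176) - 9 = -0.044
Step 2: Evaluate g(x).
g(-1.9176) = 5*-1.9176 - 11 = -20.588
Step 3: Compute Lagrangian.
L = -0.044 + 7*-20.588 = -144.16


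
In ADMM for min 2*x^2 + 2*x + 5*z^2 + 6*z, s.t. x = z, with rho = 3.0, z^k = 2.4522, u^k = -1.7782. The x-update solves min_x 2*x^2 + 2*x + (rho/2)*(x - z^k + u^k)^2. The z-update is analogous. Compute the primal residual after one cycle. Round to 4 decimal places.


ADMM iteration with rho = 3.0, z^k = 2.4522, u^k = -1.7782
Step 1: x-update.
Minimize 2*x^2 + 2*x + (3.0/2)*(x - 2.4522 - 1.7782)^2
FOC: (2*2 + 3.0)*x = -2 + 3.0*(2.4522 + 1.7782)
x^{k+1} = 1.5273
Step 2: z-update.
Minimize 5*z^2 + 6*z + (3.0/2)*(1.5273 - z - 1.7782)^2
FOC: (2*5 + 3.0)*z = -6 + 3.0*(1.5273 - 1.7782)
z^{k+1} = -0.5194
Step 3: u-update.
u^{k+1} = -1.7782 + 1.5273 + 0.5194 = 0.2685
Step 4: Primal residual = |1.5273 + 0.5194| = 2.0467


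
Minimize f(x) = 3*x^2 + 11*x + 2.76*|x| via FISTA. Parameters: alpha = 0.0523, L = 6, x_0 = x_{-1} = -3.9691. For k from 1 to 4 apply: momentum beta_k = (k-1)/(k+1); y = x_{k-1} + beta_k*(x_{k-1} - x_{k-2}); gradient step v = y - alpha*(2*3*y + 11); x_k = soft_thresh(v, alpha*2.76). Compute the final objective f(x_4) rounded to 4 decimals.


FISTA on f(x) = 3*x^2 + 11*x + 2.76*|x|
L = 6, alpha = 0.0523
Iteration 1: beta = 0.0, y = -3.9691 + 0.0*(-3.9691 + 3.9691) = -3.9691
  grad(y) = -12.8146, v = y - alpha*grad = -3.2989
  prox(v) = soft_thresh(-3.2989, 0.1443) = -3.1545
Iteration 2: beta = 0.3333, y = -3.1545 + 0.3333*(-3.1545 + 3.9691) = -2.883
  grad(y) = -6.2982, v = y - alpha*grad = -2.5536
  prox(v) = soft_thresh(-2.5536, 0.1443) = -2.4093
Iteration 3: beta = 0.5, y = -2.4093 + 0.5*(-2.4093 + 3.1545) = -2.0367
  grad(y) = -1.2199, v = y - alpha*grad = -1.9729
  prox(v) = soft_thresh(-1.9729, 0.1443) = -1.8285
Iteration 4: beta = 0.6, y = -1.8285 + 0.6*(-1.8285 + 2.4093) = -1.48
  grad(y) = 2.1198, v = y - alpha*grad = -1.5909
  prox(v) = soft_thresh(-1.5909, 0.1443) = -1.4466
f(x_4) = 3*(-1.4466)^2 + 11*(-1.4466) + 2.76*|-1.4466| = -5.642


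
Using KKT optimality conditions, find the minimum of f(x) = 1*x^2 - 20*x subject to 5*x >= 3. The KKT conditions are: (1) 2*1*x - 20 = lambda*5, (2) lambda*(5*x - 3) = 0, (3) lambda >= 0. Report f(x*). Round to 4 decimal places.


Step 1: Try lambda = 0 (constraint inactive).
Stationarity: 2*1*x - 20 = 0
x* = 20/(2*1) = 10.0
Check constraint: 5*10.0 = 50.0 >= 3 -- satisfied.
Step 2: Compute optimal value.
f(x*) = 1*10.0^2 - 20*10.0 = -100.0


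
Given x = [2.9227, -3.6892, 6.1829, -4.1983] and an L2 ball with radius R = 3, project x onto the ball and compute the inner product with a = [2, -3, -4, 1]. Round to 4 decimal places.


Step 1: Compute ||x|| (intermediates to 6 decimals).
||x|| = sqrt(2.9227^2 + (-3.6892)^2 + 6.1829^2 + (-4.1983)^2) = 8.83212
Step 2: Project.
Since ||x|| > R, scale = R/||x|| = 3/8.83212 = 0.339669, proj(x) = scale * x
proj(x) = [0.992751, -1.253107, 2.100139, -1.426032]
Step 3: Dot product.
a^T * proj(x) = 2*0.992751 - 3*(-1.253107) - 4*2.100139 + 1*(-1.426032) = -4.0818


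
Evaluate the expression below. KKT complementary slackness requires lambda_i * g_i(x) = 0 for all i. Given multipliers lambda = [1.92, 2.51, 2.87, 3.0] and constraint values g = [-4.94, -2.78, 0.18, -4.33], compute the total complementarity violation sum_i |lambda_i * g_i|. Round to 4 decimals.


KKT complementary slackness check:
lambda_1 * g_1 = 1.92 * -4.94 = -9.4848
lambda_2 * g_2 = 2.51 * -2.78 = -6.9778
lambda_3 * g_3 = 2.87 * 0.18 = 0.5166
lambda_4 * g_4 = 3.0 * -4.33 = -12.99
Total violation = 9.4848 + 6.9778 + 0.5166 + 12.99 = 29.9692


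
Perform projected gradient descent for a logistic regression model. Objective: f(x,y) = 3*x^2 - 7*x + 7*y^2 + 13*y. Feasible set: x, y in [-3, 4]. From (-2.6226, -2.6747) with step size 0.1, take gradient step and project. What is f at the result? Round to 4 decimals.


Step 1: Compute gradient at (-2.6226, -2.6747).
grad_x = 2*3*-2.6226 - 7 = -22.7356
grad_y = 2*7*-2.6747 + 13 = -24.4458
Step 2: Gradient step.
x_raw = -2.6226 - 0.1*-22.7356 = -0.349
y_raw = -2.6747 - 0.1*-24.4458 = -0.2301
Step 3: Project onto [-3, 4].
x_proj = clip(-0.349) = -0.349
y_proj = clip(-0.2301) = -0.2301
Step 4: Evaluate f.
f(-0.349, -0.2301) = 0.1879


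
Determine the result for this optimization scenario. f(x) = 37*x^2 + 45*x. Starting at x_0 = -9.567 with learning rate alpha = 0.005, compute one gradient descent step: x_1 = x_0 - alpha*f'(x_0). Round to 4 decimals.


We compute the gradient at x_0 and apply the update.
f'(x) = 74*x + 45
f'(-9.567) = 74*-9.567 + 45 = -662.958
x_1 = -9.567 - 0.005*-662.958 = -6.2522


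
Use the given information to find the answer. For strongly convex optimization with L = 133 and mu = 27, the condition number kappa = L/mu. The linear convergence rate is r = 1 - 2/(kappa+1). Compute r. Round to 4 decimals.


Step 1: Compute the condition number.
kappa = L/mu = 133/27 = 4.9259
Step 2: Compute the convergence rate.
r = 1 - 2/(kappa + 1) = 1 - 2*mu/(L + mu) = (L - mu)/(L + mu) = 106/160 = 0.6625


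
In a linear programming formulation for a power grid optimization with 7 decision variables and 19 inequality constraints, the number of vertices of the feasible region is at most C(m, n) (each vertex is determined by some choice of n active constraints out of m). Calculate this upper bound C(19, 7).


Each vertex corresponds to some choice of n active constraints out of m, so the number of vertices is at most C(m, n) = m! / (n!(m-n)!).
m = 19, n = 7
Numerator: 19 * 18 * 17 * 16 * 15 * 14 * 13
Denominator: 7! = 5040
C(19, 7) = 50388


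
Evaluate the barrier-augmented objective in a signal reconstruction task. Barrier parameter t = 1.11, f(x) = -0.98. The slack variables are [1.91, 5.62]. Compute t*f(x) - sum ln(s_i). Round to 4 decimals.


Step 1: Compute log-barrier.
ln values: [0.6471, 1.7263]
phi = -(0.6471 + 1.7263) = -2.3734
Step 2: Compute augmented objective.
t*f(x) = 1.11*-0.98 = -1.0878
Total = -1.0878 - 2.3734 = -3.4612


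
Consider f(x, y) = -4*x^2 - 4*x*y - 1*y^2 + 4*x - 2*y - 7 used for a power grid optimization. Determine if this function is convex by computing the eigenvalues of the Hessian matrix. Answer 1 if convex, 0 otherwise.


The Hessian of f(x,y) = -4*x^2 - 4*x*y - 1*y^2 + 4*x - 2*y - 7 is:
H = [[-8, -4], [-4, -2]]
Trace = -8 - 2 = -10
Determinant = -8*-2 - (-4)^2 = 0
Discriminant = (-10)^2 - 4*0 = 100.0
Eigenvalues: lambda_1 = -10.0, lambda_2 = 0.0
The function is not convex.

0


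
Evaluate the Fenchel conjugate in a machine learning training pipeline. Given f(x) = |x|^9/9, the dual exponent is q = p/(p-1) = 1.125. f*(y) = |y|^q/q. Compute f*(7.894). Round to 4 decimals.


The conjugate exponent q satisfies 1/p + 1/q = 1.
p = 9, so q = 9/(9 - 1) = 1.125
|y|^q = 7.894^1.125 = 10.2202
f*(7.894) = 10.2202 / 1.125 = 9.0846


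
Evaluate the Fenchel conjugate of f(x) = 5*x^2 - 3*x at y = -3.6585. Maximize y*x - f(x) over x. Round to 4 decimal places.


f*(y) = sup_x {y*x - a*x^2 - b*x} = sup_x {(y-b)*x - a*x^2}
FOC: (y - b) - 2a*x = 0 => x* = (y - b)/(2a)
x* = (-3.6585 + 3)/(2*5) = -0.0659
f*(-3.6585) = (y-b)^2/(4a) = (-3.6585 + 3)^2/(4*5)
= 0.4336/20 = 0.0217


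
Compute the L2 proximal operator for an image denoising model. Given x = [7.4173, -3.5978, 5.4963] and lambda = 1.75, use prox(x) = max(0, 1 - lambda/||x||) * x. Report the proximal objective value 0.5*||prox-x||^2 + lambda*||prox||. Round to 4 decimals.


Step 1: Compute ||x||.
||x|| = 9.9081
Step 2: Compute scaling factor.
scale = max(0, 1 - 1.75/9.9081) = 0.8234
Step 3: prox(x) = [6.1072, -2.9623, 4.5255]
||prox(x)|| = 8.1581
Step 4: Proximal objective.
0.5*||prox-x||^2 = 1.5313
lambda*||prox|| = 14.2767
Total = 15.8079


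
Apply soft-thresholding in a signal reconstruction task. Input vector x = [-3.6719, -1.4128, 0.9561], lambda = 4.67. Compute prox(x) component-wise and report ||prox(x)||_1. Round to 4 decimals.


Soft-thresholding with lambda = 4.67:
prox(-3.6719) = sign(-3.6719)*max(|-3.6719| - 4.67, 0) = 0.0
prox(-1.4128) = sign(-1.4128)*max(|-1.4128| - 4.67, 0) = 0.0
prox(0.9561) = sign(0.9561)*max(|0.9561| - 4.67, 0) = 0.0
prox(x) = [0.0, 0.0, 0.0]
||prox(x)||_1 = 0.0 + 0.0 + 0.0 = 0.0


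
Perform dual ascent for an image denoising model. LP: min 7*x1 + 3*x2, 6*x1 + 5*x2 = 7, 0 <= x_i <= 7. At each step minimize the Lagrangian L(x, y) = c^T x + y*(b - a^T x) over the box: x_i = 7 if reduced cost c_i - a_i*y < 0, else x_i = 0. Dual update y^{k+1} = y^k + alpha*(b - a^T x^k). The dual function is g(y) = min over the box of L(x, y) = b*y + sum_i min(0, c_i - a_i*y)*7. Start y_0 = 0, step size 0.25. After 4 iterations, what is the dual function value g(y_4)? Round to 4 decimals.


Dual ascent for LP: min 7*x1 + 3*x2, 6*x1 + 5*x2 = 7, 0 <= x_i <= 7
Step 1: y^k = 0.0, reduced costs: (7.0, 3.0)
  x^k = (0.0, 0.0), subgradient = b - a^T x = 7.0
  y^{k+1} = 0.0 + 0.25*7.0 = 1.75
Step 2: y^k = 1.75, reduced costs: (-3.5, -5.75)
  x^k = (7.0, 7.0), subgradient = b - a^T x = -70.0
  y^{k+1} = 1.75 + 0.25*-70.0 = -15.75
Step 3: y^k = -15.75, reduced costs: (101.5, 81.75)
  x^k = (0.0, 0.0), subgradient = b - a^T x = 7.0
  y^{k+1} = -15.75 + 0.25*7.0 = -14.0
Step 4: y^k = -14.0, reduced costs: (91.0, 73.0)
  x^k = (0.0, 0.0), subgradient = b - a^T x = 7.0
  y^{k+1} = -14.0 + 0.25*7.0 = -12.25
Dual objective at y_4 = -12.25: reduced costs (80.5, 64.25), box minimizer x = (0.0, 0.0)
g(y_4) = b*y + (c1 - a1*y)*x1 + (c2 - a2*y)*x2 = 7*(-12.25) + 80.5*0.0 + 64.25*0.0 = -85.75 + 0.0 + 0.0 = -85.75


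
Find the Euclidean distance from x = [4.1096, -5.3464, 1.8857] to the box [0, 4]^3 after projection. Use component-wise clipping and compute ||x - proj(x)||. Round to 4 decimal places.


Project each component onto [0, 4].
clip(4.1096) = 4.0, clip(-5.3464) = 0.0, clip(1.8857) = 1.8857
Projection = [4.0, 0.0, 1.8857]
Squared diffs: [0.012, 28.584, 0.0]
Distance = sqrt(28.596) = 5.3475


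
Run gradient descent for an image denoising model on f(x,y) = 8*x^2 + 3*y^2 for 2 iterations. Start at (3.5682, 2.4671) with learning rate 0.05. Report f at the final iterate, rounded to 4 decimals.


Gradient descent on f(x,y) = 8*x^2 + 3*y^2.
Starting point: (3.5682, 2.4671), alpha = 0.05
Step 1: grad_x = 2*8*3.5682 = 57.0912, grad_y = 2*3*2.4671 = 14.8026
  x_1 = 3.5682 - 0.05*57.0912 = 0.7136
  y_1 = 2.4671 - 0.05*14.8026 = 1.727
Step 2: grad_x = 2*8*0.7136 = 11.4182, grad_y = 2*3*1.727 = 10.3618
  x_2 = 0.7136 - 0.05*11.4182 = 0.1427
  y_2 = 1.727 - 0.05*10.3618 = 1.2089
f(0.1427, 1.2089) = 8*0.1427^2 + 3*1.2089^2 = 4.5471


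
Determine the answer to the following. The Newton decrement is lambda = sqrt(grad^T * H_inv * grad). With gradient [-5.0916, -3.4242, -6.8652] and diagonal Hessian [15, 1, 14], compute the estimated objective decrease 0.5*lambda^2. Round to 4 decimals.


Step 1: H is diagonal, so H^(-1) * g = [-0.3394, -3.4242, -0.4904].
Step 2: g^T H^(-1) g = sum_i g_i^2 / H_ii
  = (-5.0916)^2/15 + (-3.4242)^2/1 + (-6.8652)^2/14
  = 1.7283 + 11.7251 + 3.3665 = 16.8199
Step 3: Objective decrease = 0.5 * g^T H^(-1) g = 8.41


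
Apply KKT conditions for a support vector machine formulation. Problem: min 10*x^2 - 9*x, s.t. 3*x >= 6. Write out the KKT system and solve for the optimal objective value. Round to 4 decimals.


Step 1: Try lambda = 0 (constraint inactive).
x_unc = 9/(2*10) = 0.45
Check: 3*0.45 = 1.35 < 6 -- violated!
Step 2: Constraint must be active: 3*x = 6
x* = 6/3 = 2.0
lambda = (2*10*2.0 - 9)/3 = 10.3333
Step 3: Compute optimal value.
f(x*) = 10*2.0^2 - 9*2.0 = 22.0


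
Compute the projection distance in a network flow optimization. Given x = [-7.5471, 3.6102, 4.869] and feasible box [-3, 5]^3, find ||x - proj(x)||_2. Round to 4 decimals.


Project each component onto [-3, 5].
clip(-7.5471) = -3.0, clip(3.6102) = 3.6102, clip(4.869) = 4.869
Projection = [-3.0, 3.6102, 4.869]
Squared diffs: [20.6761, 0.0, 0.0]
Distance = sqrt(20.6761) = 4.5471


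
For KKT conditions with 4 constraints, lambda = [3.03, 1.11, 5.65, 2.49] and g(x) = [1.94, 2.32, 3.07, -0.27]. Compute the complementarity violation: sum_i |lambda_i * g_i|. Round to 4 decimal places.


KKT complementary slackness check:
lambda_1 * g_1 = 3.03 * 1.94 = 5.8782
lambda_2 * g_2 = 1.11 * 2.32 = 2.5752
lambda_3 * g_3 = 5.65 * 3.07 = 17.3455
lambda_4 * g_4 = 2.49 * -0.27 = -0.6723
Total violation = 5.8782 + 2.5752 + 17.3455 + 0.6723 = 26.4712


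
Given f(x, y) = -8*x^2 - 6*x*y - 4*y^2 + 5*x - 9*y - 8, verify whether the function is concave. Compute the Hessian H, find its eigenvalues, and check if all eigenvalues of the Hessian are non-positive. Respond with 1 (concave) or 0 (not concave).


The Hessian of f(x,y) = -8*x^2 - 6*x*y - 4*y^2 + 5*x - 9*y - 8 is:
H = [[-16, -6], [-6, -8]]
Trace = -16 - 8 = -24
Determinant = -16*-8 - (-6)^2 = 92
Discriminant = (-24)^2 - 4*92 = 208.0
Eigenvalues: lambda_1 = -19.2111, lambda_2 = -4.7889
The function is concave.

1


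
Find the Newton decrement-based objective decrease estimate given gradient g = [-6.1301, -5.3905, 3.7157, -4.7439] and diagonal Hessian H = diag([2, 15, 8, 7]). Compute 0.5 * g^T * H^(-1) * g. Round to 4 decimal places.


Step 1: H is diagonal, so H^(-1) * g = [-3.0651, -0.3594, 0.4645, -0.6777].
Step 2: g^T H^(-1) g = sum_i g_i^2 / H_ii
  = (-6.1301)^2/2 + (-5.3905)^2/15 + (3.7157)^2/8 + (-4.7439)^2/7
  = 18.7891 + 1.9372 + 1.7258 + 3.2149 = 25.667
Step 3: Objective decrease = 0.5 * g^T H^(-1) g = 12.8335


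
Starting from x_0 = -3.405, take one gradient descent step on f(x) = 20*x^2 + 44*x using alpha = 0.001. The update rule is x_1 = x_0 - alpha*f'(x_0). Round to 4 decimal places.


We compute the gradient at x_0 and apply the update.
f'(x) = 40*x + 44
f'(-3.405) = 40*-3.405 + 44 = -92.2
x_1 = -3.405 - 0.001*-92.2 = -3.3128


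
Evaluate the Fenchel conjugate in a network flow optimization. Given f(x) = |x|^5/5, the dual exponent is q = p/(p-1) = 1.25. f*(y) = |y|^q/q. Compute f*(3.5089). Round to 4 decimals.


The conjugate exponent q satisfies 1/p + 1/q = 1.
p = 5, so q = 5/(5 - 1) = 1.25
|y|^q = 3.5089^1.25 = 4.8025
f*(3.5089) = 4.8025 / 1.25 = 3.842


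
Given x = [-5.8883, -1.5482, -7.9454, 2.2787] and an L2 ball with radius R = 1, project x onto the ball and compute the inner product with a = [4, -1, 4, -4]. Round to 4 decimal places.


Step 1: Compute ||x|| (intermediates to 6 decimals).
||x|| = sqrt((-5.8883)^2 + (-1.5482)^2 + (-7.9454)^2 + 2.2787^2) = 10.266005
Step 2: Project.
Since ||x|| > R, scale = R/||x|| = 1/10.266005 = 0.097409, proj(x) = scale * x
proj(x) = [-0.573573, -0.150809, -0.773953, 0.221966]
Step 3: Dot product.
a^T * proj(x) = 4*(-0.573573) - 1*(-0.150809) + 4*(-0.773953) - 4*0.221966 = -6.1272


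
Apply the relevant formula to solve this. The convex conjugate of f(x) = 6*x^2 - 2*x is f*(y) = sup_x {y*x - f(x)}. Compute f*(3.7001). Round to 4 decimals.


f*(y) = sup_x {y*x - a*x^2 - b*x} = sup_x {(y-b)*x - a*x^2}
FOC: (y - b) - 2a*x = 0 => x* = (y - b)/(2a)
x* = (3.7001 + 2)/(2*6) = 0.475
f*(3.7001) = (y-b)^2/(4a) = (3.7001 + 2)^2/(4*6)
= 32.4911/24 = 1.3538


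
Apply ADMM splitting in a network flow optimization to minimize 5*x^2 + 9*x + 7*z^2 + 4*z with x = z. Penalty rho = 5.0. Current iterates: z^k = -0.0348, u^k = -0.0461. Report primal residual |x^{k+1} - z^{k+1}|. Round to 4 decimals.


ADMM iteration with rho = 5.0, z^k = -0.0348, u^k = -0.0461
Step 1: x-update.
Minimize 5*x^2 + 9*x + (5.0/2)*(x + 0.0348 - 0.0461)^2
FOC: (2*5 + 5.0)*x = -9 + 5.0*(-0.0348 + 0.0461)
x^{k+1} = -0.5962
Step 2: z-update.
Minimize 7*z^2 + 4*z + (5.0/2)*(-0.5962 - z - 0.0461)^2
FOC: (2*7 + 5.0)*z = -4 + 5.0*(-0.5962 - 0.0461)
z^{k+1} = -0.3796
Step 3: u-update.
u^{k+1} = -0.0461 - 0.5962 + 0.3796 = -0.2628
Step 4: Primal residual = |-0.5962 + 0.3796| = 0.2167


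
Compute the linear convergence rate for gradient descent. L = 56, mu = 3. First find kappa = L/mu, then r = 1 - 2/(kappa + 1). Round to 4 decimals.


Step 1: Compute the condition number.
kappa = L/mu = 56/3 = 18.6667
Step 2: Compute the convergence rate.
r = 1 - 2/(kappa + 1) = 1 - 2*mu/(L + mu) = (L - mu)/(L + mu) = 53/59 = 0.8983


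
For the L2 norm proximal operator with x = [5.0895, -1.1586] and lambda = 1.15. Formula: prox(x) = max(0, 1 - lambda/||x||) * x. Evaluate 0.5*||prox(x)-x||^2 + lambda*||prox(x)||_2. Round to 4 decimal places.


Step 1: Compute ||x||.
||x|| = 5.2197
Step 2: Compute scaling factor.
scale = max(0, 1 - 1.15/5.2197) = 0.7797
Step 3: prox(x) = [3.9682, -0.9033]
||prox(x)|| = 4.0697
Step 4: Proximal objective.
0.5*||prox-x||^2 = 0.6613
lambda*||prox|| = 4.6802
Total = 5.3414


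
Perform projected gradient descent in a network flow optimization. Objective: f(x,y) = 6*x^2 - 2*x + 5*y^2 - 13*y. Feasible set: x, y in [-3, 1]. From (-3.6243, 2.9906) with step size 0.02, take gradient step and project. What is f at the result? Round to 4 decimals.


Step 1: Compute gradient at (-3.6243, 2.9906).
grad_x = 2*6*-3.6243 - 2 = -45.4916
grad_y = 2*5*2.9906 - 13 = 16.906
Step 2: Gradient step.
x_raw = -3.6243 - 0.02*-45.4916 = -2.7145
y_raw = 2.9906 - 0.02*16.906 = 2.6525
Step 3: Project onto [-3, 1].
x_proj = clip(-2.7145) = -2.7145
y_proj = clip(2.6525) = 1.0
Step 4: Evaluate f.
f(-2.7145, 1.0) = 41.639


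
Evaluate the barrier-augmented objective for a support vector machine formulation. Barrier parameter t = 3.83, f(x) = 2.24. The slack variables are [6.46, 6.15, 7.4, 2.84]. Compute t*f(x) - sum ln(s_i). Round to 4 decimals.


Step 1: Compute log-barrier.
ln values: [1.8656, 1.8165, 2.0015, 1.0438]
phi = -(1.8656 + 1.8165 + 2.0015 + 1.0438) = -6.7274
Step 2: Compute augmented objective.
t*f(x) = 3.83*2.24 = 8.5792
Total = 8.5792 - 6.7274 = 1.8518


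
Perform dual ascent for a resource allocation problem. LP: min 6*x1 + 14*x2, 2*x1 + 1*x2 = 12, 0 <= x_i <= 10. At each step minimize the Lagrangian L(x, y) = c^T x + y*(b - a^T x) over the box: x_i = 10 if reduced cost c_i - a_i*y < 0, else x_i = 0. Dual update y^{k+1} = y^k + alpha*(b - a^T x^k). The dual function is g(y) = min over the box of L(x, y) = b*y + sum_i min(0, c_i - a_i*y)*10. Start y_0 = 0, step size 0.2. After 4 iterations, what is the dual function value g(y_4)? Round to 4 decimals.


Dual ascent for LP: min 6*x1 + 14*x2, 2*x1 + 1*x2 = 12, 0 <= x_i <= 10
Step 1: y^k = 0.0, reduced costs: (6.0, 14.0)
  x^k = (0.0, 0.0), subgradient = b - a^T x = 12.0
  y^{k+1} = 0.0 + 0.2*12.0 = 2.4
Step 2: y^k = 2.4, reduced costs: (1.2, 11.6)
  x^k = (0.0, 0.0), subgradient = b - a^T x = 12.0
  y^{k+1} = 2.4 + 0.2*12.0 = 4.8
Step 3: y^k = 4.8, reduced costs: (-3.6, 9.2)
  x^k = (10.0, 0.0), subgradient = b - a^T x = -8.0
  y^{k+1} = 4.8 + 0.2*-8.0 = 3.2
Step 4: y^k = 3.2, reduced costs: (-0.4, 10.8)
  x^k = (10.0, 0.0), subgradient = b - a^T x = -8.0
  y^{k+1} = 3.2 + 0.2*-8.0 = 1.6
Dual objective at y_4 = 1.6: reduced costs (2.8, 12.4), box minimizer x = (0.0, 0.0)
g(y_4) = b*y + (c1 - a1*y)*x1 + (c2 - a2*y)*x2 = 12*1.6 + 2.8*0.0 + 12.4*0.0 = 19.2 + 0.0 + 0.0 = 19.2


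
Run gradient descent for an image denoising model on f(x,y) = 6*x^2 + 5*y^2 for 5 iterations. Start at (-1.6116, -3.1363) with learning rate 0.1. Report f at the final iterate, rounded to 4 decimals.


Gradient descent on f(x,y) = 6*x^2 + 5*y^2.
Starting point: (-1.6116, -3.1363), alpha = 0.1
Step 1: grad_x = 2*6*-1.6116 = -19.3392, grad_y = 2*5*-3.1363 = -31.363
  x_1 = -1.6116 - 0.1*-19.3392 = 0.3223
  y_1 = -3.1363 - 0.1*-31.363 = 0.0
Step 2: grad_x = 2*6*0.3223 = 3.8678, grad_y = 2*5*0.0 = 0.0
  x_2 = 0.3223 - 0.1*3.8678 = -0.0645
  y_2 = 0.0 - 0.1*0.0 = 0.0
Step 3: grad_x = 2*6*-0.0645 = -0.7736, grad_y = 2*5*0.0 = 0.0
  x_3 = -0.0645 - 0.1*-0.7736 = 0.0129
  y_3 = 0.0 - 0.1*0.0 = 0.0
Step 4: grad_x = 2*6*0.0129 = 0.1547, grad_y = 2*5*0.0 = 0.0
  x_4 = 0.0129 - 0.1*0.1547 = -0.0026
  y_4 = 0.0 - 0.1*0.0 = 0.0
Step 5: grad_x = 2*6*-0.0026 = -0.0309, grad_y = 2*5*0.0 = 0.0
  x_5 = -0.0026 - 0.1*-0.0309 = 0.0005
  y_5 = 0.0 - 0.1*0.0 = 0.0
f(0.0005, 0.0) = 6*0.0005^2 + 5*0.0^2 = 0.0


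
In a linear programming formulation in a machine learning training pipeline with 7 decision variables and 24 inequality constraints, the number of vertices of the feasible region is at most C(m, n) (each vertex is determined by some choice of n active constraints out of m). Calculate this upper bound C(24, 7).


Each vertex corresponds to some choice of n active constraints out of m, so the number of vertices is at most C(m, n) = m! / (n!(m-n)!).
m = 24, n = 7
Numerator: 24 * 23 * 22 * 21 * 20 * 19 * 18
Denominator: 7! = 5040
C(24, 7) = 346104


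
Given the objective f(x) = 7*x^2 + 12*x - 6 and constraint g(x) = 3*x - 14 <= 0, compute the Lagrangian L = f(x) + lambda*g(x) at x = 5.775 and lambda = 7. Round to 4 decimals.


Step 1: Evaluate f(x).
f(5.775) = 7*5.775^2 + 12*5.775 - 6 = 296.7544
Step 2: Evaluate g(x).
g(5.775) = 3*5.775 - 14 = 3.325
Step 3: Compute Lagrangian.
L = 296.7544 + 7*3.325 = 320.0294


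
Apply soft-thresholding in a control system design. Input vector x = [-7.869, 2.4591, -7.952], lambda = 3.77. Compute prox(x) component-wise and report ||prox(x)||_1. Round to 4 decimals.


Soft-thresholding with lambda = 3.77:
prox(-7.869) = sign(-7.869)*max(|-7.869| - 3.77, 0) = -4.099
prox(2.4591) = sign(2.4591)*max(|2.4591| - 3.77, 0) = 0.0
prox(-7.952) = sign(-7.952)*max(|-7.952| - 3.77, 0) = -4.182
prox(x) = [-4.099, 0.0, -4.182]
||prox(x)||_1 = 4.099 + 0.0 + 4.182 = 8.281


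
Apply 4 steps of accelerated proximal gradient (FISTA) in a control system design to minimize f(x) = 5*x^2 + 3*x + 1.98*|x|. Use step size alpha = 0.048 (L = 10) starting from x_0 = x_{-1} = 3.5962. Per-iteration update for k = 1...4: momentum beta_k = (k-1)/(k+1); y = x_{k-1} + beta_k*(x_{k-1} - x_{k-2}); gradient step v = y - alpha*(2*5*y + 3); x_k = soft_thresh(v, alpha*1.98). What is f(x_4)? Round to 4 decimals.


FISTA on f(x) = 5*x^2 + 3*x + 1.98*|x|
L = 10, alpha = 0.048
Iteration 1: beta = 0.0, y = 3.5962 + 0.0*(3.5962 - 3.5962) = 3.5962
  grad(y) = 38.962, v = y - alpha*grad = 1.726
  prox(v) = soft_thresh(1.726, 0.095) = 1.631
Iteration 2: beta = 0.3333, y = 1.631 + 0.3333*(1.631 - 3.5962) = 0.9759
  grad(y) = 12.7591, v = y - alpha*grad = 0.3635
  prox(v) = soft_thresh(0.3635, 0.095) = 0.2684
Iteration 3: beta = 0.5, y = 0.2684 + 0.5*(0.2684 - 1.631) = -0.4128
  grad(y) = -1.1284, v = y - alpha*grad = -0.3587
  prox(v) = soft_thresh(-0.3587, 0.095) = -0.2636
Iteration 4: beta = 0.6, y = -0.2636 + 0.6*(-0.2636 - 0.2684) = -0.5829
  grad(y) = -2.8288, v = y - alpha*grad = -0.4471
  prox(v) = soft_thresh(-0.4471, 0.095) = -0.3521
f(x_4) = 5*(-0.3521)^2 + 3*(-0.3521) + 1.98*|-0.3521| = 0.2606


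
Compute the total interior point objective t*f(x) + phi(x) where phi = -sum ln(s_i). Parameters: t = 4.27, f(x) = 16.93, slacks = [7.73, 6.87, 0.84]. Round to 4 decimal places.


Step 1: Compute log-barrier.
ln values: [2.0451, 1.9272, -0.1744]
phi = -(2.0451 + 1.9272 - 0.1744) = -3.7979
Step 2: Compute augmented objective.
t*f(x) = 4.27*16.93 = 72.2911
Total = 72.2911 - 3.7979 = 68.4932


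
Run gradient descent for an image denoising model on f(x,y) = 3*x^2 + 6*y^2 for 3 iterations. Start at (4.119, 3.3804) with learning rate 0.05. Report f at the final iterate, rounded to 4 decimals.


Gradient descent on f(x,y) = 3*x^2 + 6*y^2.
Starting point: (4.119, 3.3804), alpha = 0.05
Step 1: grad_x = 2*3*4.119 = 24.714, grad_y = 2*6*3.3804 = 40.5648
  x_1 = 4.119 - 0.05*24.714 = 2.8833
  y_1 = 3.3804 - 0.05*40.5648 = 1.3522
Step 2: grad_x = 2*3*2.8833 = 17.2998, grad_y = 2*6*1.3522 = 16.2259
  x_2 = 2.8833 - 0.05*17.2998 = 2.0183
  y_2 = 1.3522 - 0.05*16.2259 = 0.5409
Step 3: grad_x = 2*3*2.0183 = 12.1099, grad_y = 2*6*0.5409 = 6.4904
  x_3 = 2.0183 - 0.05*12.1099 = 1.4128
  y_3 = 0.5409 - 0.05*6.4904 = 0.2163
f(1.4128, 0.2163) = 3*1.4128^2 + 6*0.2163^2 = 6.269


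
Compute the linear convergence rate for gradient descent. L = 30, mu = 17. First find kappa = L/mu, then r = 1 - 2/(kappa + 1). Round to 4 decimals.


Step 1: Compute the condition number.
kappa = L/mu = 30/17 = 1.7647
Step 2: Compute the convergence rate.
r = 1 - 2/(kappa + 1) = 1 - 2*mu/(L + mu) = (L - mu)/(L + mu) = 13/47 = 0.2766


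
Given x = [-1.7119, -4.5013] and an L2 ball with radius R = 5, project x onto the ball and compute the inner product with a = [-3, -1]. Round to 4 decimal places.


Step 1: Compute ||x|| (intermediates to 6 decimals).
||x|| = sqrt((-1.7119)^2 + (-4.5013)^2) = 4.815839
Step 2: Project.
Since ||x|| <= R, proj = x (no scaling needed).
proj(x) = [-1.7119, -4.5013]
Step 3: Dot product.
a^T * proj(x) = -3*(-1.7119) - 1*(-4.5013) = 9.637


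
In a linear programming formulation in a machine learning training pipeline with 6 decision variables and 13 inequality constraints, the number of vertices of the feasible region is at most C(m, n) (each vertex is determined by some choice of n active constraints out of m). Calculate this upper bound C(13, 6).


Each vertex corresponds to some choice of n active constraints out of m, so the number of vertices is at most C(m, n) = m! / (n!(m-n)!).
m = 13, n = 6
Numerator: 13 * 12 * 11 * 10 * 9 * 8
Denominator: 6! = 720
C(13, 6) = 1716


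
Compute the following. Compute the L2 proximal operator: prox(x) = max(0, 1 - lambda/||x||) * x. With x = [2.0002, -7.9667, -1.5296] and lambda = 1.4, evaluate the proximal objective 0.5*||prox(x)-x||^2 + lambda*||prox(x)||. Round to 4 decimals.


Step 1: Compute ||x||.
||x|| = 8.3552
Step 2: Compute scaling factor.
scale = max(0, 1 - 1.4/8.3552) = 0.8324
Step 3: prox(x) = [1.665, -6.6318, -1.2733]
||prox(x)|| = 6.9552
Step 4: Proximal objective.
0.5*||prox-x||^2 = 0.98
lambda*||prox|| = 9.7373
Total = 10.7172


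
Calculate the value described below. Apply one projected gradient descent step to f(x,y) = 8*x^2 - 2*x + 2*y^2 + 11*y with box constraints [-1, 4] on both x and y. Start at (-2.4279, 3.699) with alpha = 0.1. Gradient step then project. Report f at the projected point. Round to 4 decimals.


Step 1: Compute gradient at (-2.4279, 3.699).
grad_x = 2*8*-2.4279 - 2 = -40.8464
grad_y = 2*2*3.699 + 11 = 25.796
Step 2: Gradient step.
x_raw = -2.4279 - 0.1*-40.8464 = 1.6567
y_raw = 3.699 - 0.1*25.796 = 1.1194
Step 3: Project onto [-1, 4].
x_proj = clip(1.6567) = 1.6567
y_proj = clip(1.1194) = 1.1194
Step 4: Evaluate f.
f(1.6567, 1.1194) = 33.4643


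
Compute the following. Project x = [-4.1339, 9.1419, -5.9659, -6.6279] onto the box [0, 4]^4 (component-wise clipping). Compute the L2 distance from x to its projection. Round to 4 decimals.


Project each component onto [0, 4].
clip(-4.1339) = 0.0, clip(9.1419) = 4.0, clip(-5.9659) = 0.0, clip(-6.6279) = 0.0
Projection = [0.0, 4.0, 0.0, 0.0]
Squared diffs: [17.0891, 26.4391, 35.592, 43.9291]
Distance = sqrt(123.0493) = 11.0928


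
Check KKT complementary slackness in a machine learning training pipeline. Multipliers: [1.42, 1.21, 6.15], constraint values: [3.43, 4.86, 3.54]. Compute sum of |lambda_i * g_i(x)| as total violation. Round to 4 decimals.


KKT complementary slackness check:
lambda_1 * g_1 = 1.42 * 3.43 = 4.8706
lambda_2 * g_2 = 1.21 * 4.86 = 5.8806
lambda_3 * g_3 = 6.15 * 3.54 = 21.771
Total violation = 4.8706 + 5.8806 + 21.771 = 32.5222


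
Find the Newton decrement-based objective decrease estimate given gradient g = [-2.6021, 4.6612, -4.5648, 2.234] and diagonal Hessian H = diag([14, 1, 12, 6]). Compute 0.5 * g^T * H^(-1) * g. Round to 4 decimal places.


Step 1: H is diagonal, so H^(-1) * g = [-0.1859, 4.6612, -0.3804, 0.3723].
Step 2: g^T H^(-1) g = sum_i g_i^2 / H_ii
  = (-2.6021)^2/14 + (4.6612)^2/1 + (-4.5648)^2/12 + (2.234)^2/6
  = 0.4836 + 21.7268 + 1.7364 + 0.8318 = 24.7787
Step 3: Objective decrease = 0.5 * g^T H^(-1) g = 12.3893


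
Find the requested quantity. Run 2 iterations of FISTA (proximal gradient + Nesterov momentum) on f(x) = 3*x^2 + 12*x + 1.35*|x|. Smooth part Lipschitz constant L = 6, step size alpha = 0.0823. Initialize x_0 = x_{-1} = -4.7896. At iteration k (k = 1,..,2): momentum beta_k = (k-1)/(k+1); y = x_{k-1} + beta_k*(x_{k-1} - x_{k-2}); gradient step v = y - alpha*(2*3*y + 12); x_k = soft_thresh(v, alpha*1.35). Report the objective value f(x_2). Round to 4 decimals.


FISTA on f(x) = 3*x^2 + 12*x + 1.35*|x|
L = 6, alpha = 0.0823
Iteration 1: beta = 0.0, y = -4.7896 + 0.0*(-4.7896 + 4.7896) = -4.7896
  grad(y) = -16.7376, v = y - alpha*grad = -3.4121
  prox(v) = soft_thresh(-3.4121, 0.1111) = -3.301
Iteration 2: beta = 0.3333, y = -3.301 + 0.3333*(-3.301 + 4.7896) = -2.8048
  grad(y) = -4.8287, v = y - alpha*grad = -2.4074
  prox(v) = soft_thresh(-2.4074, 0.1111) = -2.2963
f(x_2) = 3*(-2.2963)^2 + 12*(-2.2963) + 1.35*|-2.2963| = -8.6367


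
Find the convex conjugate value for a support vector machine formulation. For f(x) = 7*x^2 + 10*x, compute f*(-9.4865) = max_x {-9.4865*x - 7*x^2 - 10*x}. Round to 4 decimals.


f*(y) = sup_x {y*x - a*x^2 - b*x} = sup_x {(y-b)*x - a*x^2}
FOC: (y - b) - 2a*x = 0 => x* = (y - b)/(2a)
x* = (-9.4865 - 10)/(2*7) = -1.3919
f*(-9.4865) = (y-b)^2/(4a) = (-9.4865 - 10)^2/(4*7)
= 379.7237/28 = 13.5616


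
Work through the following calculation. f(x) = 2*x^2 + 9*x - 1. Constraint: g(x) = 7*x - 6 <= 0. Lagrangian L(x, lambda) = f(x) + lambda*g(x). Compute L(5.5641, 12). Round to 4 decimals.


Step 1: Evaluate f(x).
f(5.5641) = 2*5.5641^2 + 9*5.5641 - 1 = 110.9953
Step 2: Evaluate g(x).
g(5.5641) = 7*5.5641 - 6 = 32.9487
Step 3: Compute Lagrangian.
L = 110.9953 + 12*32.9487 = 506.3797


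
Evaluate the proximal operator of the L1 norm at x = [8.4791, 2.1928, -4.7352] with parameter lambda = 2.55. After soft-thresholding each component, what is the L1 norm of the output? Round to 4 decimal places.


Soft-thresholding with lambda = 2.55:
prox(8.4791) = sign(8.4791)*max(|8.4791| - 2.55, 0) = 5.9291
prox(2.1928) = sign(2.1928)*max(|2.1928| - 2.55, 0) = 0.0
prox(-4.7352) = sign(-4.7352)*max(|-4.7352| - 2.55, 0) = -2.1852
prox(x) = [5.9291, 0.0, -2.1852]
||prox(x)||_1 = 5.9291 + 0.0 + 2.1852 = 8.1143


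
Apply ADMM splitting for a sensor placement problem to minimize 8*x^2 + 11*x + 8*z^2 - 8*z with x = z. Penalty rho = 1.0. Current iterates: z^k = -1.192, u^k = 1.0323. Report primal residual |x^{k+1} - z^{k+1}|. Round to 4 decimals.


ADMM iteration with rho = 1.0, z^k = -1.192, u^k = 1.0323
Step 1: x-update.
Minimize 8*x^2 + 11*x + (1.0/2)*(x + 1.192 + 1.0323)^2
FOC: (2*8 + 1.0)*x = -11 + 1.0*(-1.192 - 1.0323)
x^{k+1} = -0.7779
Step 2: z-update.
Minimize 8*z^2 - 8*z + (1.0/2)*(-0.7779 - z + 1.0323)^2
FOC: (2*8 + 1.0)*z = 8 + 1.0*(-0.7779 + 1.0323)
z^{k+1} = 0.4856
Step 3: u-update.
u^{k+1} = 1.0323 - 0.7779 - 0.4856 = -0.2312
Step 4: Primal residual = |-0.7779 - 0.4856| = 1.2635


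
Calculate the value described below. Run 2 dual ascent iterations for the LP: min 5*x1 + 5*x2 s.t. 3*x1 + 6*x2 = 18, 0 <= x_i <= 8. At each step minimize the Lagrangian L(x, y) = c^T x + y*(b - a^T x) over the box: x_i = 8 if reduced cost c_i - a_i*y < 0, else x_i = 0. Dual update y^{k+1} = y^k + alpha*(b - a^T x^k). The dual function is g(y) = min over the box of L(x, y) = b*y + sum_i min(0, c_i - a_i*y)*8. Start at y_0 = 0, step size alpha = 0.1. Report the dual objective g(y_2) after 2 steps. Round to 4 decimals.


Dual ascent for LP: min 5*x1 + 5*x2, 3*x1 + 6*x2 = 18, 0 <= x_i <= 8
Step 1: y^k = 0.0, reduced costs: (5.0, 5.0)
  x^k = (0.0, 0.0), subgradient = b - a^T x = 18.0
  y^{k+1} = 0.0 + 0.1*18.0 = 1.8
Step 2: y^k = 1.8, reduced costs: (-0.4, -5.8)
  x^k = (8.0, 8.0), subgradient = b - a^T x = -54.0
  y^{k+1} = 1.8 + 0.1*-54.0 = -3.6
Dual objective at y_2 = -3.6: reduced costs (15.8, 26.6), box minimizer x = (0.0, 0.0)
g(y_2) = b*y + (c1 - a1*y)*x1 + (c2 - a2*y)*x2 = 18*(-3.6) + 15.8*0.0 + 26.6*0.0 = -64.8 + 0.0 + 0.0 = -64.8


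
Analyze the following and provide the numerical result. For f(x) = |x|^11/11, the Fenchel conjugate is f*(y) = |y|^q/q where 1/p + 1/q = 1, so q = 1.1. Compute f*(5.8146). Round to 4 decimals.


The conjugate exponent q satisfies 1/p + 1/q = 1.
p = 11, so q = 11/(11 - 1) = 1.1
|y|^q = 5.8146^1.1 = 6.9338
f*(5.8146) = 6.9338 / 1.1 = 6.3035
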